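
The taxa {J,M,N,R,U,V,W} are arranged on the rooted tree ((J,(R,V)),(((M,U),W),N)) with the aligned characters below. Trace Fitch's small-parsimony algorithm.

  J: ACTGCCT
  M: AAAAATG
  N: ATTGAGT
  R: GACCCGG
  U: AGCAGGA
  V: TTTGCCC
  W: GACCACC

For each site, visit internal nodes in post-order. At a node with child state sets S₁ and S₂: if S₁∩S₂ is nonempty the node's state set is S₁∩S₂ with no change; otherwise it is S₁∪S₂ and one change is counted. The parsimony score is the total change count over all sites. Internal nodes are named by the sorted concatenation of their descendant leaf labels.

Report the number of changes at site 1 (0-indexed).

[col 0] RV: children R:{G}, V:{T} ∪→ {G,T}; cost 1
[col 0] JRV: children J:{A}, RV:{G,T} ∪→ {A,G,T}; cost 1
[col 0] MU: children M:{A}, U:{A} ∩→ {A}; cost 0
[col 0] MUW: children MU:{A}, W:{G} ∪→ {A,G}; cost 1
[col 0] MNUW: children MUW:{A,G}, N:{A} ∩→ {A}; cost 0
[col 0] JMNRUVW: children JRV:{A,G,T}, MNUW:{A} ∩→ {A}; cost 0
[col 1] RV: children R:{A}, V:{T} ∪→ {A,T}; cost 1
[col 1] JRV: children J:{C}, RV:{A,T} ∪→ {A,C,T}; cost 1
[col 1] MU: children M:{A}, U:{G} ∪→ {A,G}; cost 1
[col 1] MUW: children MU:{A,G}, W:{A} ∩→ {A}; cost 0
[col 1] MNUW: children MUW:{A}, N:{T} ∪→ {A,T}; cost 1
[col 1] JMNRUVW: children JRV:{A,C,T}, MNUW:{A,T} ∩→ {A,T}; cost 0
[col 2] RV: children R:{C}, V:{T} ∪→ {C,T}; cost 1
[col 2] JRV: children J:{T}, RV:{C,T} ∩→ {T}; cost 0
[col 2] MU: children M:{A}, U:{C} ∪→ {A,C}; cost 1
[col 2] MUW: children MU:{A,C}, W:{C} ∩→ {C}; cost 0
[col 2] MNUW: children MUW:{C}, N:{T} ∪→ {C,T}; cost 1
[col 2] JMNRUVW: children JRV:{T}, MNUW:{C,T} ∩→ {T}; cost 0
[col 3] RV: children R:{C}, V:{G} ∪→ {C,G}; cost 1
[col 3] JRV: children J:{G}, RV:{C,G} ∩→ {G}; cost 0
[col 3] MU: children M:{A}, U:{A} ∩→ {A}; cost 0
[col 3] MUW: children MU:{A}, W:{C} ∪→ {A,C}; cost 1
[col 3] MNUW: children MUW:{A,C}, N:{G} ∪→ {A,C,G}; cost 1
[col 3] JMNRUVW: children JRV:{G}, MNUW:{A,C,G} ∩→ {G}; cost 0
[col 4] RV: children R:{C}, V:{C} ∩→ {C}; cost 0
[col 4] JRV: children J:{C}, RV:{C} ∩→ {C}; cost 0
[col 4] MU: children M:{A}, U:{G} ∪→ {A,G}; cost 1
[col 4] MUW: children MU:{A,G}, W:{A} ∩→ {A}; cost 0
[col 4] MNUW: children MUW:{A}, N:{A} ∩→ {A}; cost 0
[col 4] JMNRUVW: children JRV:{C}, MNUW:{A} ∪→ {A,C}; cost 1
[col 5] RV: children R:{G}, V:{C} ∪→ {C,G}; cost 1
[col 5] JRV: children J:{C}, RV:{C,G} ∩→ {C}; cost 0
[col 5] MU: children M:{T}, U:{G} ∪→ {G,T}; cost 1
[col 5] MUW: children MU:{G,T}, W:{C} ∪→ {C,G,T}; cost 1
[col 5] MNUW: children MUW:{C,G,T}, N:{G} ∩→ {G}; cost 0
[col 5] JMNRUVW: children JRV:{C}, MNUW:{G} ∪→ {C,G}; cost 1
[col 6] RV: children R:{G}, V:{C} ∪→ {C,G}; cost 1
[col 6] JRV: children J:{T}, RV:{C,G} ∪→ {C,G,T}; cost 1
[col 6] MU: children M:{G}, U:{A} ∪→ {A,G}; cost 1
[col 6] MUW: children MU:{A,G}, W:{C} ∪→ {A,C,G}; cost 1
[col 6] MNUW: children MUW:{A,C,G}, N:{T} ∪→ {A,C,G,T}; cost 1
[col 6] JMNRUVW: children JRV:{C,G,T}, MNUW:{A,C,G,T} ∩→ {C,G,T}; cost 0
per-site changes: [3, 4, 3, 3, 2, 4, 5]; total = 24

4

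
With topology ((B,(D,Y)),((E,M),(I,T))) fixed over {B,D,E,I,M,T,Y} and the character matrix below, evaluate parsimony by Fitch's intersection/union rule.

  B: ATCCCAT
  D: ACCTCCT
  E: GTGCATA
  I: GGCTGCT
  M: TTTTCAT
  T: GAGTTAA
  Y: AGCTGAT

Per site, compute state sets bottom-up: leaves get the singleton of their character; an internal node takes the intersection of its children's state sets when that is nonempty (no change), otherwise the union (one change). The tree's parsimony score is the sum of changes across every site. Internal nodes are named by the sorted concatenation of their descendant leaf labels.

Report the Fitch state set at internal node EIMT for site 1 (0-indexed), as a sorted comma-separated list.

DY@0: {A} ∩ {A} = {A} (intersection, +0)
BDY@0: {A} ∩ {A} = {A} (intersection, +0)
EM@0: {G} ∪ {T} = {G,T} (union, +1)
IT@0: {G} ∩ {G} = {G} (intersection, +0)
EIMT@0: {G,T} ∩ {G} = {G} (intersection, +0)
BDEIMTY@0: {A} ∪ {G} = {A,G} (union, +1)
DY@1: {C} ∪ {G} = {C,G} (union, +1)
BDY@1: {T} ∪ {C,G} = {C,G,T} (union, +1)
EM@1: {T} ∩ {T} = {T} (intersection, +0)
IT@1: {G} ∪ {A} = {A,G} (union, +1)
EIMT@1: {T} ∪ {A,G} = {A,G,T} (union, +1)
BDEIMTY@1: {C,G,T} ∩ {A,G,T} = {G,T} (intersection, +0)
DY@2: {C} ∩ {C} = {C} (intersection, +0)
BDY@2: {C} ∩ {C} = {C} (intersection, +0)
EM@2: {G} ∪ {T} = {G,T} (union, +1)
IT@2: {C} ∪ {G} = {C,G} (union, +1)
EIMT@2: {G,T} ∩ {C,G} = {G} (intersection, +0)
BDEIMTY@2: {C} ∪ {G} = {C,G} (union, +1)
DY@3: {T} ∩ {T} = {T} (intersection, +0)
BDY@3: {C} ∪ {T} = {C,T} (union, +1)
EM@3: {C} ∪ {T} = {C,T} (union, +1)
IT@3: {T} ∩ {T} = {T} (intersection, +0)
EIMT@3: {C,T} ∩ {T} = {T} (intersection, +0)
BDEIMTY@3: {C,T} ∩ {T} = {T} (intersection, +0)
DY@4: {C} ∪ {G} = {C,G} (union, +1)
BDY@4: {C} ∩ {C,G} = {C} (intersection, +0)
EM@4: {A} ∪ {C} = {A,C} (union, +1)
IT@4: {G} ∪ {T} = {G,T} (union, +1)
EIMT@4: {A,C} ∪ {G,T} = {A,C,G,T} (union, +1)
BDEIMTY@4: {C} ∩ {A,C,G,T} = {C} (intersection, +0)
DY@5: {C} ∪ {A} = {A,C} (union, +1)
BDY@5: {A} ∩ {A,C} = {A} (intersection, +0)
EM@5: {T} ∪ {A} = {A,T} (union, +1)
IT@5: {C} ∪ {A} = {A,C} (union, +1)
EIMT@5: {A,T} ∩ {A,C} = {A} (intersection, +0)
BDEIMTY@5: {A} ∩ {A} = {A} (intersection, +0)
DY@6: {T} ∩ {T} = {T} (intersection, +0)
BDY@6: {T} ∩ {T} = {T} (intersection, +0)
EM@6: {A} ∪ {T} = {A,T} (union, +1)
IT@6: {T} ∪ {A} = {A,T} (union, +1)
EIMT@6: {A,T} ∩ {A,T} = {A,T} (intersection, +0)
BDEIMTY@6: {T} ∩ {A,T} = {T} (intersection, +0)
per-site changes: [2, 4, 3, 2, 4, 3, 2]; total = 20

A,G,T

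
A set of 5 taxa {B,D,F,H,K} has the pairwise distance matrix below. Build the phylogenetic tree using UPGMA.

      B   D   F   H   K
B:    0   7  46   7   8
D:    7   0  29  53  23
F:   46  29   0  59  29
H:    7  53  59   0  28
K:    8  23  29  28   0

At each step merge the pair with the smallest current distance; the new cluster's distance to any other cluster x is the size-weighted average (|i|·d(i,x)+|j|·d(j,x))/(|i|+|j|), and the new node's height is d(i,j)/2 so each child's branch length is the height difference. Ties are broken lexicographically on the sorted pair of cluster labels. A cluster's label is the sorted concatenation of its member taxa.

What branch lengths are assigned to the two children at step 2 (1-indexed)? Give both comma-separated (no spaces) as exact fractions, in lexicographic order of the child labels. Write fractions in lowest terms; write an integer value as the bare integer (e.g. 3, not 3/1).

17/4,31/4

1. join B+D (d=7) ⇒ BD; edges |B|=7/2, |D|=7/2
  updated: d(BD,F)=75/2, d(BD,H)=30, d(BD,K)=31/2
2. join BD+K (d=31/2) ⇒ BDK; edges |BD|=17/4, |K|=31/4
  updated: d(BDK,F)=104/3, d(BDK,H)=88/3
3. join BDK+H (d=88/3) ⇒ BDHK; edges |BDK|=83/12, |H|=44/3
  updated: d(BDHK,F)=163/4
4. join BDHK+F (d=163/4) ⇒ BDFHK; edges |BDHK|=137/24, |F|=163/8
final tree: ((((B:7/2,D:7/2):17/4,K:31/4):83/12,H:44/3):137/24,F:163/8)
total length: 200/3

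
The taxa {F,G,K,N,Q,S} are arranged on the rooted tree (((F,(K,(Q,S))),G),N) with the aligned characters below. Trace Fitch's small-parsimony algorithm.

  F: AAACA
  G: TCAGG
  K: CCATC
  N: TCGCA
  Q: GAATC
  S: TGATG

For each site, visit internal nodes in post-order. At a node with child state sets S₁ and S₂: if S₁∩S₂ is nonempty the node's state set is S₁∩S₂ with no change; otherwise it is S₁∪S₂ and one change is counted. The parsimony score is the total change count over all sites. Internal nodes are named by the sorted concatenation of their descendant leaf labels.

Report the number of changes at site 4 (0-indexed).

site 0, node QS: Q={G} ∪ S={T} → {G,T} (+1)
site 0, node KQS: K={C} ∪ QS={G,T} → {C,G,T} (+1)
site 0, node FKQS: F={A} ∪ KQS={C,G,T} → {A,C,G,T} (+1)
site 0, node FGKQS: FKQS={A,C,G,T} ∩ G={T} → {T} (+0)
site 0, node FGKNQS: FGKQS={T} ∩ N={T} → {T} (+0)
site 1, node QS: Q={A} ∪ S={G} → {A,G} (+1)
site 1, node KQS: K={C} ∪ QS={A,G} → {A,C,G} (+1)
site 1, node FKQS: F={A} ∩ KQS={A,C,G} → {A} (+0)
site 1, node FGKQS: FKQS={A} ∪ G={C} → {A,C} (+1)
site 1, node FGKNQS: FGKQS={A,C} ∩ N={C} → {C} (+0)
site 2, node QS: Q={A} ∩ S={A} → {A} (+0)
site 2, node KQS: K={A} ∩ QS={A} → {A} (+0)
site 2, node FKQS: F={A} ∩ KQS={A} → {A} (+0)
site 2, node FGKQS: FKQS={A} ∩ G={A} → {A} (+0)
site 2, node FGKNQS: FGKQS={A} ∪ N={G} → {A,G} (+1)
site 3, node QS: Q={T} ∩ S={T} → {T} (+0)
site 3, node KQS: K={T} ∩ QS={T} → {T} (+0)
site 3, node FKQS: F={C} ∪ KQS={T} → {C,T} (+1)
site 3, node FGKQS: FKQS={C,T} ∪ G={G} → {C,G,T} (+1)
site 3, node FGKNQS: FGKQS={C,G,T} ∩ N={C} → {C} (+0)
site 4, node QS: Q={C} ∪ S={G} → {C,G} (+1)
site 4, node KQS: K={C} ∩ QS={C,G} → {C} (+0)
site 4, node FKQS: F={A} ∪ KQS={C} → {A,C} (+1)
site 4, node FGKQS: FKQS={A,C} ∪ G={G} → {A,C,G} (+1)
site 4, node FGKNQS: FGKQS={A,C,G} ∩ N={A} → {A} (+0)
per-site changes: [3, 3, 1, 2, 3]; total = 12

3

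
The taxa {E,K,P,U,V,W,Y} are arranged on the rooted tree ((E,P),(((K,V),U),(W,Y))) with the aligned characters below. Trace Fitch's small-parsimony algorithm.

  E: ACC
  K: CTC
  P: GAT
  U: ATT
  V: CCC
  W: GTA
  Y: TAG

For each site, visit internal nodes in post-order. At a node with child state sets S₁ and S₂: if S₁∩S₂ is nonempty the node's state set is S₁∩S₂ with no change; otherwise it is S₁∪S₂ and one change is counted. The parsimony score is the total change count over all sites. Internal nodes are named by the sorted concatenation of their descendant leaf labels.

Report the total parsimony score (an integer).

[col 0] EP: children E:{A}, P:{G} ∪→ {A,G}; cost 1
[col 0] KV: children K:{C}, V:{C} ∩→ {C}; cost 0
[col 0] KUV: children KV:{C}, U:{A} ∪→ {A,C}; cost 1
[col 0] WY: children W:{G}, Y:{T} ∪→ {G,T}; cost 1
[col 0] KUVWY: children KUV:{A,C}, WY:{G,T} ∪→ {A,C,G,T}; cost 1
[col 0] EKPUVWY: children EP:{A,G}, KUVWY:{A,C,G,T} ∩→ {A,G}; cost 0
[col 1] EP: children E:{C}, P:{A} ∪→ {A,C}; cost 1
[col 1] KV: children K:{T}, V:{C} ∪→ {C,T}; cost 1
[col 1] KUV: children KV:{C,T}, U:{T} ∩→ {T}; cost 0
[col 1] WY: children W:{T}, Y:{A} ∪→ {A,T}; cost 1
[col 1] KUVWY: children KUV:{T}, WY:{A,T} ∩→ {T}; cost 0
[col 1] EKPUVWY: children EP:{A,C}, KUVWY:{T} ∪→ {A,C,T}; cost 1
[col 2] EP: children E:{C}, P:{T} ∪→ {C,T}; cost 1
[col 2] KV: children K:{C}, V:{C} ∩→ {C}; cost 0
[col 2] KUV: children KV:{C}, U:{T} ∪→ {C,T}; cost 1
[col 2] WY: children W:{A}, Y:{G} ∪→ {A,G}; cost 1
[col 2] KUVWY: children KUV:{C,T}, WY:{A,G} ∪→ {A,C,G,T}; cost 1
[col 2] EKPUVWY: children EP:{C,T}, KUVWY:{A,C,G,T} ∩→ {C,T}; cost 0
per-site changes: [4, 4, 4]; total = 12

12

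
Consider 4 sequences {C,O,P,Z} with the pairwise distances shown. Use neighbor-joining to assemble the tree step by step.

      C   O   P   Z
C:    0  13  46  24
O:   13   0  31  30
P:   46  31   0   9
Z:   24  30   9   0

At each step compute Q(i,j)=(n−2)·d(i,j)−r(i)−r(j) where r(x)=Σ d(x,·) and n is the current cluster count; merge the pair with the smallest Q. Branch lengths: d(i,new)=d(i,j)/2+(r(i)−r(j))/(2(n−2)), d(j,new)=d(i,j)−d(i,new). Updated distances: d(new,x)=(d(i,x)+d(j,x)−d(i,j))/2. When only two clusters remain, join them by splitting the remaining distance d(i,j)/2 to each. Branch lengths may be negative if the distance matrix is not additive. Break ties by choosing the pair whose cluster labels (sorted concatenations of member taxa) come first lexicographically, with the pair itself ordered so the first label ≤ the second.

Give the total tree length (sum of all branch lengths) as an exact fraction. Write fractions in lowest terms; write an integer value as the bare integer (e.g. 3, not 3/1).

175/4

step 1: merge (C,O) at d=13, Q=-131; branch lengths C→35/4, O→17/4; new cluster CO
  updated: d(CO,P)=32, d(CO,Z)=41/2
step 2: merge (CO,P) at d=32, Q=-123/2; branch lengths CO→87/4, P→41/4; new cluster COP
  updated: d(COP,Z)=-5/4
step 3: merge (COP,Z) at d=-5/4; branch lengths COP→-5/8, Z→-5/8; new cluster COPZ
final tree: (((C:35/4,O:17/4):87/4,P:41/4):-5/8,Z:-5/8)
total length: 175/4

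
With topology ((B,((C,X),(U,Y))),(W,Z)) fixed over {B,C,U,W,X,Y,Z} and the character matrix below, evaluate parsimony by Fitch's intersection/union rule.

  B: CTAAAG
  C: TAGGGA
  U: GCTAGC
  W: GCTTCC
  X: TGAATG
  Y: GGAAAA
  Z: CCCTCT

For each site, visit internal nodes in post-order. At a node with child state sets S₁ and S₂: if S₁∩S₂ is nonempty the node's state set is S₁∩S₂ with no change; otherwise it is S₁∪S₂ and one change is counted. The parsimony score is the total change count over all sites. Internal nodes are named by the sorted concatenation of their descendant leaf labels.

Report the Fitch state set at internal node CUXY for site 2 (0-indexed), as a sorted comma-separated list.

CX@0: {T} ∩ {T} = {T} (intersection, +0)
UY@0: {G} ∩ {G} = {G} (intersection, +0)
CUXY@0: {T} ∪ {G} = {G,T} (union, +1)
BCUXY@0: {C} ∪ {G,T} = {C,G,T} (union, +1)
WZ@0: {G} ∪ {C} = {C,G} (union, +1)
BCUWXYZ@0: {C,G,T} ∩ {C,G} = {C,G} (intersection, +0)
CX@1: {A} ∪ {G} = {A,G} (union, +1)
UY@1: {C} ∪ {G} = {C,G} (union, +1)
CUXY@1: {A,G} ∩ {C,G} = {G} (intersection, +0)
BCUXY@1: {T} ∪ {G} = {G,T} (union, +1)
WZ@1: {C} ∩ {C} = {C} (intersection, +0)
BCUWXYZ@1: {G,T} ∪ {C} = {C,G,T} (union, +1)
CX@2: {G} ∪ {A} = {A,G} (union, +1)
UY@2: {T} ∪ {A} = {A,T} (union, +1)
CUXY@2: {A,G} ∩ {A,T} = {A} (intersection, +0)
BCUXY@2: {A} ∩ {A} = {A} (intersection, +0)
WZ@2: {T} ∪ {C} = {C,T} (union, +1)
BCUWXYZ@2: {A} ∪ {C,T} = {A,C,T} (union, +1)
CX@3: {G} ∪ {A} = {A,G} (union, +1)
UY@3: {A} ∩ {A} = {A} (intersection, +0)
CUXY@3: {A,G} ∩ {A} = {A} (intersection, +0)
BCUXY@3: {A} ∩ {A} = {A} (intersection, +0)
WZ@3: {T} ∩ {T} = {T} (intersection, +0)
BCUWXYZ@3: {A} ∪ {T} = {A,T} (union, +1)
CX@4: {G} ∪ {T} = {G,T} (union, +1)
UY@4: {G} ∪ {A} = {A,G} (union, +1)
CUXY@4: {G,T} ∩ {A,G} = {G} (intersection, +0)
BCUXY@4: {A} ∪ {G} = {A,G} (union, +1)
WZ@4: {C} ∩ {C} = {C} (intersection, +0)
BCUWXYZ@4: {A,G} ∪ {C} = {A,C,G} (union, +1)
CX@5: {A} ∪ {G} = {A,G} (union, +1)
UY@5: {C} ∪ {A} = {A,C} (union, +1)
CUXY@5: {A,G} ∩ {A,C} = {A} (intersection, +0)
BCUXY@5: {G} ∪ {A} = {A,G} (union, +1)
WZ@5: {C} ∪ {T} = {C,T} (union, +1)
BCUWXYZ@5: {A,G} ∪ {C,T} = {A,C,G,T} (union, +1)
per-site changes: [3, 4, 4, 2, 4, 5]; total = 22

A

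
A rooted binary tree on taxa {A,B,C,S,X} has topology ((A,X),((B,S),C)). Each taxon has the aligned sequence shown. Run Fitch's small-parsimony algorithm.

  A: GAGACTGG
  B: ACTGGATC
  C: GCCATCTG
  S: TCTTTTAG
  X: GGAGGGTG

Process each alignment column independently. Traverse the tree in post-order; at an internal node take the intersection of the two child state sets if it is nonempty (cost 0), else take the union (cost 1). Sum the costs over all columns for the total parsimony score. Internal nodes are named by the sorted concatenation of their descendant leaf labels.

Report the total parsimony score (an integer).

19

[col 0] AX: children A:{G}, X:{G} ∩→ {G}; cost 0
[col 0] BS: children B:{A}, S:{T} ∪→ {A,T}; cost 1
[col 0] BCS: children BS:{A,T}, C:{G} ∪→ {A,G,T}; cost 1
[col 0] ABCSX: children AX:{G}, BCS:{A,G,T} ∩→ {G}; cost 0
[col 1] AX: children A:{A}, X:{G} ∪→ {A,G}; cost 1
[col 1] BS: children B:{C}, S:{C} ∩→ {C}; cost 0
[col 1] BCS: children BS:{C}, C:{C} ∩→ {C}; cost 0
[col 1] ABCSX: children AX:{A,G}, BCS:{C} ∪→ {A,C,G}; cost 1
[col 2] AX: children A:{G}, X:{A} ∪→ {A,G}; cost 1
[col 2] BS: children B:{T}, S:{T} ∩→ {T}; cost 0
[col 2] BCS: children BS:{T}, C:{C} ∪→ {C,T}; cost 1
[col 2] ABCSX: children AX:{A,G}, BCS:{C,T} ∪→ {A,C,G,T}; cost 1
[col 3] AX: children A:{A}, X:{G} ∪→ {A,G}; cost 1
[col 3] BS: children B:{G}, S:{T} ∪→ {G,T}; cost 1
[col 3] BCS: children BS:{G,T}, C:{A} ∪→ {A,G,T}; cost 1
[col 3] ABCSX: children AX:{A,G}, BCS:{A,G,T} ∩→ {A,G}; cost 0
[col 4] AX: children A:{C}, X:{G} ∪→ {C,G}; cost 1
[col 4] BS: children B:{G}, S:{T} ∪→ {G,T}; cost 1
[col 4] BCS: children BS:{G,T}, C:{T} ∩→ {T}; cost 0
[col 4] ABCSX: children AX:{C,G}, BCS:{T} ∪→ {C,G,T}; cost 1
[col 5] AX: children A:{T}, X:{G} ∪→ {G,T}; cost 1
[col 5] BS: children B:{A}, S:{T} ∪→ {A,T}; cost 1
[col 5] BCS: children BS:{A,T}, C:{C} ∪→ {A,C,T}; cost 1
[col 5] ABCSX: children AX:{G,T}, BCS:{A,C,T} ∩→ {T}; cost 0
[col 6] AX: children A:{G}, X:{T} ∪→ {G,T}; cost 1
[col 6] BS: children B:{T}, S:{A} ∪→ {A,T}; cost 1
[col 6] BCS: children BS:{A,T}, C:{T} ∩→ {T}; cost 0
[col 6] ABCSX: children AX:{G,T}, BCS:{T} ∩→ {T}; cost 0
[col 7] AX: children A:{G}, X:{G} ∩→ {G}; cost 0
[col 7] BS: children B:{C}, S:{G} ∪→ {C,G}; cost 1
[col 7] BCS: children BS:{C,G}, C:{G} ∩→ {G}; cost 0
[col 7] ABCSX: children AX:{G}, BCS:{G} ∩→ {G}; cost 0
per-site changes: [2, 2, 3, 3, 3, 3, 2, 1]; total = 19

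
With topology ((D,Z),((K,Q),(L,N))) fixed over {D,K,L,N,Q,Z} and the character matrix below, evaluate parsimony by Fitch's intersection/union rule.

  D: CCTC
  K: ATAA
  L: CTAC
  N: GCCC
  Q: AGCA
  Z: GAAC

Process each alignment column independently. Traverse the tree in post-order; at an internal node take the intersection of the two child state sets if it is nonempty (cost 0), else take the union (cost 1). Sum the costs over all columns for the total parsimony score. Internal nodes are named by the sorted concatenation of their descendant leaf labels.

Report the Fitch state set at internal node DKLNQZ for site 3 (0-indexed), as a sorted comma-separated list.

C

DZ@0: {C} ∪ {G} = {C,G} (union, +1)
KQ@0: {A} ∩ {A} = {A} (intersection, +0)
LN@0: {C} ∪ {G} = {C,G} (union, +1)
KLNQ@0: {A} ∪ {C,G} = {A,C,G} (union, +1)
DKLNQZ@0: {C,G} ∩ {A,C,G} = {C,G} (intersection, +0)
DZ@1: {C} ∪ {A} = {A,C} (union, +1)
KQ@1: {T} ∪ {G} = {G,T} (union, +1)
LN@1: {T} ∪ {C} = {C,T} (union, +1)
KLNQ@1: {G,T} ∩ {C,T} = {T} (intersection, +0)
DKLNQZ@1: {A,C} ∪ {T} = {A,C,T} (union, +1)
DZ@2: {T} ∪ {A} = {A,T} (union, +1)
KQ@2: {A} ∪ {C} = {A,C} (union, +1)
LN@2: {A} ∪ {C} = {A,C} (union, +1)
KLNQ@2: {A,C} ∩ {A,C} = {A,C} (intersection, +0)
DKLNQZ@2: {A,T} ∩ {A,C} = {A} (intersection, +0)
DZ@3: {C} ∩ {C} = {C} (intersection, +0)
KQ@3: {A} ∩ {A} = {A} (intersection, +0)
LN@3: {C} ∩ {C} = {C} (intersection, +0)
KLNQ@3: {A} ∪ {C} = {A,C} (union, +1)
DKLNQZ@3: {C} ∩ {A,C} = {C} (intersection, +0)
per-site changes: [3, 4, 3, 1]; total = 11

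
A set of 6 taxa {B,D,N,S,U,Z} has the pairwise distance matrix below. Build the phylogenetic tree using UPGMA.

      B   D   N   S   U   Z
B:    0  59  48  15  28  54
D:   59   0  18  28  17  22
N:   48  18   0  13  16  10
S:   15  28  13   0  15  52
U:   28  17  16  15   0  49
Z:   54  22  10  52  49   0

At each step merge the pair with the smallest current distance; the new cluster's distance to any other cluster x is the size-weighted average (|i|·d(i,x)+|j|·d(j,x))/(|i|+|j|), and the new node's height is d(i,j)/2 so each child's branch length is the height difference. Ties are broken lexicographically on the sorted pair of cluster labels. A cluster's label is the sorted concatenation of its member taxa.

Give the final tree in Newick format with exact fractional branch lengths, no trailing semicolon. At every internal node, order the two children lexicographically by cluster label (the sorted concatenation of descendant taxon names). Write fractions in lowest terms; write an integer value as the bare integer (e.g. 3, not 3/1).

((B:15/2,S:15/2):177/16,((D:17/2,U:17/2):37/8,(N:5,Z:5):65/8):87/16)

iteration 1: select N,Z (d=10); attach at lengths (5, 5); label the merged cluster NZ
  updated: d(B,NZ)=51, d(D,NZ)=20, d(NZ,S)=65/2, d(NZ,U)=65/2
iteration 2: select B,S (d=15); attach at lengths (15/2, 15/2); label the merged cluster BS
  updated: d(BS,D)=87/2, d(BS,NZ)=167/4, d(BS,U)=43/2
iteration 3: select D,U (d=17); attach at lengths (17/2, 17/2); label the merged cluster DU
  updated: d(BS,DU)=65/2, d(DU,NZ)=105/4
iteration 4: select DU,NZ (d=105/4); attach at lengths (37/8, 65/8); label the merged cluster DNUZ
  updated: d(BS,DNUZ)=297/8
iteration 5: select BS,DNUZ (d=297/8); attach at lengths (177/16, 87/16); label the merged cluster BDNSUZ
final tree: ((B:15/2,S:15/2):177/16,((D:17/2,U:17/2):37/8,(N:5,Z:5):65/8):87/16)
total length: 285/4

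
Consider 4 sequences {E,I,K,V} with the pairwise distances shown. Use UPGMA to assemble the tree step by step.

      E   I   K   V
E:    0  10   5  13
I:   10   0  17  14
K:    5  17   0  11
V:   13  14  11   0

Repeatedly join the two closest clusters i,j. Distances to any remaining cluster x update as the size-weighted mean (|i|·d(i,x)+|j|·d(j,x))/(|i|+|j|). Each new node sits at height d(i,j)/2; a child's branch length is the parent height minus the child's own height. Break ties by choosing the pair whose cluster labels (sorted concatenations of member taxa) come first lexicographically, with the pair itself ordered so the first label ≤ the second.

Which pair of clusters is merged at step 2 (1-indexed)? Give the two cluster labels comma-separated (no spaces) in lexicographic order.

iteration 1: select E,K (d=5); attach at lengths (5/2, 5/2); label the merged cluster EK
  updated: d(EK,I)=27/2, d(EK,V)=12
iteration 2: select EK,V (d=12); attach at lengths (7/2, 6); label the merged cluster EKV
  updated: d(EKV,I)=41/3
iteration 3: select EKV,I (d=41/3); attach at lengths (5/6, 41/6); label the merged cluster EIKV
final tree: (((E:5/2,K:5/2):7/2,V:6):5/6,I:41/6)
total length: 133/6

EK,V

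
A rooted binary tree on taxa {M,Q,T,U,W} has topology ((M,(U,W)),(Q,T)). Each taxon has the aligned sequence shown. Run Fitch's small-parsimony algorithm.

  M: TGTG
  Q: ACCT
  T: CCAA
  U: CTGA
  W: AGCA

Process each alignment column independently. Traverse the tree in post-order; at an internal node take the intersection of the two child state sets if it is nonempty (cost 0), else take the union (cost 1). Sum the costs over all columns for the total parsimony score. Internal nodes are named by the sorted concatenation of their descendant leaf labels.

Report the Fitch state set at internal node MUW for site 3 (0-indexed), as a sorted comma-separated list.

site 0, node UW: U={C} ∪ W={A} → {A,C} (+1)
site 0, node MUW: M={T} ∪ UW={A,C} → {A,C,T} (+1)
site 0, node QT: Q={A} ∪ T={C} → {A,C} (+1)
site 0, node MQTUW: MUW={A,C,T} ∩ QT={A,C} → {A,C} (+0)
site 1, node UW: U={T} ∪ W={G} → {G,T} (+1)
site 1, node MUW: M={G} ∩ UW={G,T} → {G} (+0)
site 1, node QT: Q={C} ∩ T={C} → {C} (+0)
site 1, node MQTUW: MUW={G} ∪ QT={C} → {C,G} (+1)
site 2, node UW: U={G} ∪ W={C} → {C,G} (+1)
site 2, node MUW: M={T} ∪ UW={C,G} → {C,G,T} (+1)
site 2, node QT: Q={C} ∪ T={A} → {A,C} (+1)
site 2, node MQTUW: MUW={C,G,T} ∩ QT={A,C} → {C} (+0)
site 3, node UW: U={A} ∩ W={A} → {A} (+0)
site 3, node MUW: M={G} ∪ UW={A} → {A,G} (+1)
site 3, node QT: Q={T} ∪ T={A} → {A,T} (+1)
site 3, node MQTUW: MUW={A,G} ∩ QT={A,T} → {A} (+0)
per-site changes: [3, 2, 3, 2]; total = 10

A,G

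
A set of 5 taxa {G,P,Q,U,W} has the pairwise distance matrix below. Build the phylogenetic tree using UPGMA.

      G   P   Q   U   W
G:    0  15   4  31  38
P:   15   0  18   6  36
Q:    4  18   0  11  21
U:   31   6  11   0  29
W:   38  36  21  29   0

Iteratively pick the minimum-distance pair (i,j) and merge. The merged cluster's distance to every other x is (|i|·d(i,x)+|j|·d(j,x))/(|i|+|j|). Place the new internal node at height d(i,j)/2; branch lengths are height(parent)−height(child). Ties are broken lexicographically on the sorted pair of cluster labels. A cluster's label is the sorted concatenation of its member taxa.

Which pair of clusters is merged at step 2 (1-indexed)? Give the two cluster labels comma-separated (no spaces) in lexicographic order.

P,U

step 1: merge (G,Q) at d=4; branch lengths G→2, Q→2; new cluster GQ
  updated: d(GQ,P)=33/2, d(GQ,U)=21, d(GQ,W)=59/2
step 2: merge (P,U) at d=6; branch lengths P→3, U→3; new cluster PU
  updated: d(GQ,PU)=75/4, d(PU,W)=65/2
step 3: merge (GQ,PU) at d=75/4; branch lengths GQ→59/8, PU→51/8; new cluster GPQU
  updated: d(GPQU,W)=31
step 4: merge (GPQU,W) at d=31; branch lengths GPQU→49/8, W→31/2; new cluster GPQUW
final tree: (((G:2,Q:2):59/8,(P:3,U:3):51/8):49/8,W:31/2)
total length: 363/8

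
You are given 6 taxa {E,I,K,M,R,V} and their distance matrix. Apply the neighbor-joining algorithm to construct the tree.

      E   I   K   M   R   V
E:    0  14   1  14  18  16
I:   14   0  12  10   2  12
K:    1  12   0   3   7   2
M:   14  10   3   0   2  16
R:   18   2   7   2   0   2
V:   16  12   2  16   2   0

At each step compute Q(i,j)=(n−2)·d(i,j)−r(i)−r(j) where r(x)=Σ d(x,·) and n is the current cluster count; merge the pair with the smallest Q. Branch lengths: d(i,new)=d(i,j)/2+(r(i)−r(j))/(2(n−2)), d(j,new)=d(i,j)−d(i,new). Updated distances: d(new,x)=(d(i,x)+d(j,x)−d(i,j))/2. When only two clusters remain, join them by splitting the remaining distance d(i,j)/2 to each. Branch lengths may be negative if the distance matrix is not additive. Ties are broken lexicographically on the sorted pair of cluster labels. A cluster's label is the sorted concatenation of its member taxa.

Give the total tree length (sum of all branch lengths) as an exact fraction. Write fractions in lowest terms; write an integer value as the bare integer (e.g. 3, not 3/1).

321/16

step 1: merge (E,K) at d=1, Q=-84; branch lengths E→21/4, K→-17/4; new cluster EK
  updated: d(EK,I)=25/2, d(EK,M)=8, d(EK,R)=12, d(EK,V)=17/2
step 2: merge (EK,V) at d=17/2, Q=-54; branch lengths EK→14/3, V→23/6; new cluster EKV
  updated: d(EKV,I)=8, d(EKV,M)=31/4, d(EKV,R)=11/4
step 3: merge (EKV,M) at d=31/4, Q=-91/4; branch lengths EKV→57/16, M→67/16; new cluster EKMV
  updated: d(EKMV,I)=41/8, d(EKMV,R)=-3/2
step 4: merge (EKMV,I) at d=41/8, Q=-45/8; branch lengths EKMV→13/16, I→69/16; new cluster EIKMV
  updated: d(EIKMV,R)=-37/16
step 5: merge (EIKMV,R) at d=-37/16; branch lengths EIKMV→-37/32, R→-37/32; new cluster EIKMRV
final tree: (((((E:21/4,K:-17/4):14/3,V:23/6):57/16,M:67/16):13/16,I:69/16):-37/32,R:-37/32)
total length: 321/16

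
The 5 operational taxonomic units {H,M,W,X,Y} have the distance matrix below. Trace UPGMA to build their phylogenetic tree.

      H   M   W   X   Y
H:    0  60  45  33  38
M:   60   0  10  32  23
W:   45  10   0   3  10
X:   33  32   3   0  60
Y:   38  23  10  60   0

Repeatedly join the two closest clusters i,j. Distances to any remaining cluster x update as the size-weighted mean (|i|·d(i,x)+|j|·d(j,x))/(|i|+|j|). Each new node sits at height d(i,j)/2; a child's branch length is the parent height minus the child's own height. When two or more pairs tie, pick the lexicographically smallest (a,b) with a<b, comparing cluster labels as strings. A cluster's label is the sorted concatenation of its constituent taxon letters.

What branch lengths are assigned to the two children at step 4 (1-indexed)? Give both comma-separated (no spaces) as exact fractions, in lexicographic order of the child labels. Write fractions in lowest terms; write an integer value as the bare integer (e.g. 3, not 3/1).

22,13/2

1. join W+X (d=3) ⇒ WX; edges |W|=3/2, |X|=3/2
  updated: d(H,WX)=39, d(M,WX)=21, d(WX,Y)=35
2. join M+WX (d=21) ⇒ MWX; edges |M|=21/2, |WX|=9
  updated: d(H,MWX)=46, d(MWX,Y)=31
3. join MWX+Y (d=31) ⇒ MWXY; edges |MWX|=5, |Y|=31/2
  updated: d(H,MWXY)=44
4. join H+MWXY (d=44) ⇒ HMWXY; edges |H|=22, |MWXY|=13/2
final tree: (H:22,((M:21/2,(W:3/2,X:3/2):9):5,Y:31/2):13/2)
total length: 143/2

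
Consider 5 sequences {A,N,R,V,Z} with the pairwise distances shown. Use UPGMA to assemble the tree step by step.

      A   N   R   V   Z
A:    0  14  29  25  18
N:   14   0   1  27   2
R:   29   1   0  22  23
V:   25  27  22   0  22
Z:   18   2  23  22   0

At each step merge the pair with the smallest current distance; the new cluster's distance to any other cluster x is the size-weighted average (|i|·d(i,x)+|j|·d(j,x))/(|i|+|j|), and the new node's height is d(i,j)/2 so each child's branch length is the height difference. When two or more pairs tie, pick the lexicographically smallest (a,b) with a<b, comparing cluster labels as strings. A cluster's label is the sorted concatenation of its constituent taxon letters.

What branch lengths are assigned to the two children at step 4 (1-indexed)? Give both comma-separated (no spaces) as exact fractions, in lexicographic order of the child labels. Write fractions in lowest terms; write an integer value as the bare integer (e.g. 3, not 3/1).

11/6,12

step 1: merge (N,R) at d=1; branch lengths N→1/2, R→1/2; new cluster NR
  updated: d(A,NR)=43/2, d(NR,V)=49/2, d(NR,Z)=25/2
step 2: merge (NR,Z) at d=25/2; branch lengths NR→23/4, Z→25/4; new cluster NRZ
  updated: d(A,NRZ)=61/3, d(NRZ,V)=71/3
step 3: merge (A,NRZ) at d=61/3; branch lengths A→61/6, NRZ→47/12; new cluster ANRZ
  updated: d(ANRZ,V)=24
step 4: merge (ANRZ,V) at d=24; branch lengths ANRZ→11/6, V→12; new cluster ANRVZ
final tree: ((A:61/6,((N:1/2,R:1/2):23/4,Z:25/4):47/12):11/6,V:12)
total length: 491/12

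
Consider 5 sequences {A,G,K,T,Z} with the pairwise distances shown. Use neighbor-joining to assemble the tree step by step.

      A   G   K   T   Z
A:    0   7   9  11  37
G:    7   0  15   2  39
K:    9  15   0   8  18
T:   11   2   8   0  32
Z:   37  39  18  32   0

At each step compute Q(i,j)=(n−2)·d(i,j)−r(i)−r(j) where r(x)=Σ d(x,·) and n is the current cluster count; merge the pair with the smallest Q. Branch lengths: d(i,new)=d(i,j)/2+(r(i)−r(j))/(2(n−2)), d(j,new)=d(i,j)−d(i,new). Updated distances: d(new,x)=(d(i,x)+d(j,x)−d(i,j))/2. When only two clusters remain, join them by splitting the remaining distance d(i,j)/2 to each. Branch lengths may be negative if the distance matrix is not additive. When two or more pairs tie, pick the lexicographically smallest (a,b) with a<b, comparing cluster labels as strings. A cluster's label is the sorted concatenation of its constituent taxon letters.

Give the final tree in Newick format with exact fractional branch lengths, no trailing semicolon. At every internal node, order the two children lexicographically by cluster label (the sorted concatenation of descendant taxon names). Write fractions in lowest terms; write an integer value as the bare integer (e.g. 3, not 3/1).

(((A:17/4,(K:-11/3,Z:65/3):39/4):15/4,G:7/4):1/8,T:1/8)

1. join K+Z (d=18, Q=-122) ⇒ KZ; edges |K|=-11/3, |Z|=65/3
  updated: d(A,KZ)=14, d(G,KZ)=18, d(KZ,T)=11
2. join A+KZ (d=14, Q=-47) ⇒ AKZ; edges |A|=17/4, |KZ|=39/4
  updated: d(AKZ,G)=11/2, d(AKZ,T)=4
3. join AKZ+G (d=11/2, Q=-23/2) ⇒ AGKZ; edges |AKZ|=15/4, |G|=7/4
  updated: d(AGKZ,T)=1/4
4. join AGKZ+T (d=1/4) ⇒ AGKTZ; edges |AGKZ|=1/8, |T|=1/8
final tree: (((A:17/4,(K:-11/3,Z:65/3):39/4):15/4,G:7/4):1/8,T:1/8)
total length: 151/4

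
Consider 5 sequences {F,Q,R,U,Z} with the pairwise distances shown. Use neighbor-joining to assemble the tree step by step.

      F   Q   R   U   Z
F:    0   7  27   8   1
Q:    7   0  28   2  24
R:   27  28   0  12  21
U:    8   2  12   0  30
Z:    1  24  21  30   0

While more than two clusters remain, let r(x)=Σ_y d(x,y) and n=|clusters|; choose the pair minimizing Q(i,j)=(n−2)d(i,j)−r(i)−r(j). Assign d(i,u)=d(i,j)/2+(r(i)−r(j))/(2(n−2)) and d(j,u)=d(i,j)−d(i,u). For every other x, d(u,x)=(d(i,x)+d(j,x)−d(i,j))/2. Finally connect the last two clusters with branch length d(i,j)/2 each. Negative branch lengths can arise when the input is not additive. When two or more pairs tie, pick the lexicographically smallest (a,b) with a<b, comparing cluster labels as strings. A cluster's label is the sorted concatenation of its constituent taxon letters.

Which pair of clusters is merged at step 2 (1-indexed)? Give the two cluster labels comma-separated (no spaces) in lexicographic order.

FZ,R

step 1: merge (F,Z) at d=1, Q=-116; branch lengths F→-5, Z→6; new cluster FZ
  updated: d(FZ,Q)=15, d(FZ,R)=47/2, d(FZ,U)=37/2
step 2: merge (FZ,R) at d=47/2, Q=-147/2; branch lengths FZ→81/8, R→107/8; new cluster FRZ
  updated: d(FRZ,Q)=39/4, d(FRZ,U)=7/2
step 3: merge (FRZ,Q) at d=39/4, Q=-61/4; branch lengths FRZ→45/8, Q→33/8; new cluster FQRZ
  updated: d(FQRZ,U)=-17/8
step 4: merge (FQRZ,U) at d=-17/8; branch lengths FQRZ→-17/16, U→-17/16; new cluster FQRUZ
final tree: ((((F:-5,Z:6):81/8,R:107/8):45/8,Q:33/8):-17/16,U:-17/16)
total length: 257/8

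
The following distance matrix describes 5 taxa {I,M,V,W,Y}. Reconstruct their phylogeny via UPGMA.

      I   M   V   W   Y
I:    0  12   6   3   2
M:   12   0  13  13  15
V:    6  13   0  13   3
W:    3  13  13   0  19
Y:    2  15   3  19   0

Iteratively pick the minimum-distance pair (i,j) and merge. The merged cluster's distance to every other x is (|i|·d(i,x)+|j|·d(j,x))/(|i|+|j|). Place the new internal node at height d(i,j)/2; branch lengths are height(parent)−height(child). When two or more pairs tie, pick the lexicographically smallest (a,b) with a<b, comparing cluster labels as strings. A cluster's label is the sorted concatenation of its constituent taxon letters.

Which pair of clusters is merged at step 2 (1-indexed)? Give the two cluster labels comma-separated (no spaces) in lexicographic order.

step 1: merge (I,Y) at d=2; branch lengths I→1, Y→1; new cluster IY
  updated: d(IY,M)=27/2, d(IY,V)=9/2, d(IY,W)=11
step 2: merge (IY,V) at d=9/2; branch lengths IY→5/4, V→9/4; new cluster IVY
  updated: d(IVY,M)=40/3, d(IVY,W)=35/3
step 3: merge (IVY,W) at d=35/3; branch lengths IVY→43/12, W→35/6; new cluster IVWY
  updated: d(IVWY,M)=53/4
step 4: merge (IVWY,M) at d=53/4; branch lengths IVWY→19/24, M→53/8; new cluster IMVWY
final tree: ((((I:1,Y:1):5/4,V:9/4):43/12,W:35/6):19/24,M:53/8)
total length: 67/3

IY,V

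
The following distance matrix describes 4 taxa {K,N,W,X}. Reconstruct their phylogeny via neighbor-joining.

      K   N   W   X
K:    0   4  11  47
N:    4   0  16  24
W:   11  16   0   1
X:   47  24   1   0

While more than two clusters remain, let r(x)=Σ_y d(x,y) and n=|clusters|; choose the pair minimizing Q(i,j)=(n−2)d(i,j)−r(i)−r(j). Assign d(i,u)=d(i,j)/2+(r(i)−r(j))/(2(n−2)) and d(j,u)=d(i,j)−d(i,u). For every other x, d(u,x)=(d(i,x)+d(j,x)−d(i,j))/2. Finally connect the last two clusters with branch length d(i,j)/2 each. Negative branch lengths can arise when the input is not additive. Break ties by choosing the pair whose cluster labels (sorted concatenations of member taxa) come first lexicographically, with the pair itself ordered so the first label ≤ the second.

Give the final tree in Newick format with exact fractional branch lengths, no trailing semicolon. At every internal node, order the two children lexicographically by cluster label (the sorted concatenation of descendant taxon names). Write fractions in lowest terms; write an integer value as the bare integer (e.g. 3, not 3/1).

(((K:13/2,N:-5/2):22,W:-21/2):23/4,X:23/4)

iteration 1: select K,N (d=4, Q=-98); attach at lengths (13/2, -5/2); label the merged cluster KN
  updated: d(KN,W)=23/2, d(KN,X)=67/2
iteration 2: select KN,W (d=23/2, Q=-46); attach at lengths (22, -21/2); label the merged cluster KNW
  updated: d(KNW,X)=23/2
iteration 3: select KNW,X (d=23/2); attach at lengths (23/4, 23/4); label the merged cluster KNWX
final tree: (((K:13/2,N:-5/2):22,W:-21/2):23/4,X:23/4)
total length: 27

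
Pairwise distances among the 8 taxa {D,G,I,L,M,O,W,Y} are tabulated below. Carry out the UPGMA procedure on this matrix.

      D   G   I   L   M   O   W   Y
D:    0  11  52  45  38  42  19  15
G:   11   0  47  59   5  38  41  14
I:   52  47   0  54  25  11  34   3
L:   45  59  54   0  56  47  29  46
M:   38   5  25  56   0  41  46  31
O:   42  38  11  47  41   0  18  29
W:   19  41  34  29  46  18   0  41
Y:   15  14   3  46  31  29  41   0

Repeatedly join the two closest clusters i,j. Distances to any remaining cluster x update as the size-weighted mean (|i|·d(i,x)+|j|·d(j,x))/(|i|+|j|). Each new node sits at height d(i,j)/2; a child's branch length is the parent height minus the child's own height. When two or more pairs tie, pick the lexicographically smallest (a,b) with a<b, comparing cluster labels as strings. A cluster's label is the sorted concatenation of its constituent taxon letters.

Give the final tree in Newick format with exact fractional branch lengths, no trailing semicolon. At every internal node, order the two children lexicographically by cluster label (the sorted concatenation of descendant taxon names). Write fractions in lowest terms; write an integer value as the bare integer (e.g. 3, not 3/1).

(((D:49/4,(G:5/2,M:5/2):39/4):39/8,((I:3/2,Y:3/2):103/8,(O:9,W:9):43/8):11/4):55/8,L:24)

1. join I+Y (d=3) ⇒ IY; edges |I|=3/2, |Y|=3/2
  updated: d(D,IY)=67/2, d(G,IY)=61/2, d(IY,L)=50, d(IY,M)=28, d(IY,O)=20, d(IY,W)=75/2
2. join G+M (d=5) ⇒ GM; edges |G|=5/2, |M|=5/2
  updated: d(D,GM)=49/2, d(GM,IY)=117/4, d(GM,L)=115/2, d(GM,O)=79/2, d(GM,W)=87/2
3. join O+W (d=18) ⇒ OW; edges |O|=9, |W|=9
  updated: d(D,OW)=61/2, d(GM,OW)=83/2, d(IY,OW)=115/4, d(L,OW)=38
4. join D+GM (d=49/2) ⇒ DGM; edges |D|=49/4, |GM|=39/4
  updated: d(DGM,IY)=92/3, d(DGM,L)=160/3, d(DGM,OW)=227/6
5. join IY+OW (d=115/4) ⇒ IOWY; edges |IY|=103/8, |OW|=43/8
  updated: d(DGM,IOWY)=137/4, d(IOWY,L)=44
6. join DGM+IOWY (d=137/4) ⇒ DGIMOWY; edges |DGM|=39/8, |IOWY|=11/4
  updated: d(DGIMOWY,L)=48
7. join DGIMOWY+L (d=48) ⇒ DGILMOWY; edges |DGIMOWY|=55/8, |L|=24
final tree: (((D:49/4,(G:5/2,M:5/2):39/4):39/8,((I:3/2,Y:3/2):103/8,(O:9,W:9):43/8):11/4):55/8,L:24)
total length: 419/4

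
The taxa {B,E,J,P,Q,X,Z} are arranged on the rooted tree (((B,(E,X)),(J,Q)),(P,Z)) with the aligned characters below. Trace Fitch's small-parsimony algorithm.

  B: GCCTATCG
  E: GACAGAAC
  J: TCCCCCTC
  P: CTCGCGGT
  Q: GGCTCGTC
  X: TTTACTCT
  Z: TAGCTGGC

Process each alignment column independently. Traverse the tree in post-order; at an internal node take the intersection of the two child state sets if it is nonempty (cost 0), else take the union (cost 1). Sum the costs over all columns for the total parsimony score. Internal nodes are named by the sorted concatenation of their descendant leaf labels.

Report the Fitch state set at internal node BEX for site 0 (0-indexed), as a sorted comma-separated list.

G

[col 0] EX: children E:{G}, X:{T} ∪→ {G,T}; cost 1
[col 0] BEX: children B:{G}, EX:{G,T} ∩→ {G}; cost 0
[col 0] JQ: children J:{T}, Q:{G} ∪→ {G,T}; cost 1
[col 0] BEJQX: children BEX:{G}, JQ:{G,T} ∩→ {G}; cost 0
[col 0] PZ: children P:{C}, Z:{T} ∪→ {C,T}; cost 1
[col 0] BEJPQXZ: children BEJQX:{G}, PZ:{C,T} ∪→ {C,G,T}; cost 1
[col 1] EX: children E:{A}, X:{T} ∪→ {A,T}; cost 1
[col 1] BEX: children B:{C}, EX:{A,T} ∪→ {A,C,T}; cost 1
[col 1] JQ: children J:{C}, Q:{G} ∪→ {C,G}; cost 1
[col 1] BEJQX: children BEX:{A,C,T}, JQ:{C,G} ∩→ {C}; cost 0
[col 1] PZ: children P:{T}, Z:{A} ∪→ {A,T}; cost 1
[col 1] BEJPQXZ: children BEJQX:{C}, PZ:{A,T} ∪→ {A,C,T}; cost 1
[col 2] EX: children E:{C}, X:{T} ∪→ {C,T}; cost 1
[col 2] BEX: children B:{C}, EX:{C,T} ∩→ {C}; cost 0
[col 2] JQ: children J:{C}, Q:{C} ∩→ {C}; cost 0
[col 2] BEJQX: children BEX:{C}, JQ:{C} ∩→ {C}; cost 0
[col 2] PZ: children P:{C}, Z:{G} ∪→ {C,G}; cost 1
[col 2] BEJPQXZ: children BEJQX:{C}, PZ:{C,G} ∩→ {C}; cost 0
[col 3] EX: children E:{A}, X:{A} ∩→ {A}; cost 0
[col 3] BEX: children B:{T}, EX:{A} ∪→ {A,T}; cost 1
[col 3] JQ: children J:{C}, Q:{T} ∪→ {C,T}; cost 1
[col 3] BEJQX: children BEX:{A,T}, JQ:{C,T} ∩→ {T}; cost 0
[col 3] PZ: children P:{G}, Z:{C} ∪→ {C,G}; cost 1
[col 3] BEJPQXZ: children BEJQX:{T}, PZ:{C,G} ∪→ {C,G,T}; cost 1
[col 4] EX: children E:{G}, X:{C} ∪→ {C,G}; cost 1
[col 4] BEX: children B:{A}, EX:{C,G} ∪→ {A,C,G}; cost 1
[col 4] JQ: children J:{C}, Q:{C} ∩→ {C}; cost 0
[col 4] BEJQX: children BEX:{A,C,G}, JQ:{C} ∩→ {C}; cost 0
[col 4] PZ: children P:{C}, Z:{T} ∪→ {C,T}; cost 1
[col 4] BEJPQXZ: children BEJQX:{C}, PZ:{C,T} ∩→ {C}; cost 0
[col 5] EX: children E:{A}, X:{T} ∪→ {A,T}; cost 1
[col 5] BEX: children B:{T}, EX:{A,T} ∩→ {T}; cost 0
[col 5] JQ: children J:{C}, Q:{G} ∪→ {C,G}; cost 1
[col 5] BEJQX: children BEX:{T}, JQ:{C,G} ∪→ {C,G,T}; cost 1
[col 5] PZ: children P:{G}, Z:{G} ∩→ {G}; cost 0
[col 5] BEJPQXZ: children BEJQX:{C,G,T}, PZ:{G} ∩→ {G}; cost 0
[col 6] EX: children E:{A}, X:{C} ∪→ {A,C}; cost 1
[col 6] BEX: children B:{C}, EX:{A,C} ∩→ {C}; cost 0
[col 6] JQ: children J:{T}, Q:{T} ∩→ {T}; cost 0
[col 6] BEJQX: children BEX:{C}, JQ:{T} ∪→ {C,T}; cost 1
[col 6] PZ: children P:{G}, Z:{G} ∩→ {G}; cost 0
[col 6] BEJPQXZ: children BEJQX:{C,T}, PZ:{G} ∪→ {C,G,T}; cost 1
[col 7] EX: children E:{C}, X:{T} ∪→ {C,T}; cost 1
[col 7] BEX: children B:{G}, EX:{C,T} ∪→ {C,G,T}; cost 1
[col 7] JQ: children J:{C}, Q:{C} ∩→ {C}; cost 0
[col 7] BEJQX: children BEX:{C,G,T}, JQ:{C} ∩→ {C}; cost 0
[col 7] PZ: children P:{T}, Z:{C} ∪→ {C,T}; cost 1
[col 7] BEJPQXZ: children BEJQX:{C}, PZ:{C,T} ∩→ {C}; cost 0
per-site changes: [4, 5, 2, 4, 3, 3, 3, 3]; total = 27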